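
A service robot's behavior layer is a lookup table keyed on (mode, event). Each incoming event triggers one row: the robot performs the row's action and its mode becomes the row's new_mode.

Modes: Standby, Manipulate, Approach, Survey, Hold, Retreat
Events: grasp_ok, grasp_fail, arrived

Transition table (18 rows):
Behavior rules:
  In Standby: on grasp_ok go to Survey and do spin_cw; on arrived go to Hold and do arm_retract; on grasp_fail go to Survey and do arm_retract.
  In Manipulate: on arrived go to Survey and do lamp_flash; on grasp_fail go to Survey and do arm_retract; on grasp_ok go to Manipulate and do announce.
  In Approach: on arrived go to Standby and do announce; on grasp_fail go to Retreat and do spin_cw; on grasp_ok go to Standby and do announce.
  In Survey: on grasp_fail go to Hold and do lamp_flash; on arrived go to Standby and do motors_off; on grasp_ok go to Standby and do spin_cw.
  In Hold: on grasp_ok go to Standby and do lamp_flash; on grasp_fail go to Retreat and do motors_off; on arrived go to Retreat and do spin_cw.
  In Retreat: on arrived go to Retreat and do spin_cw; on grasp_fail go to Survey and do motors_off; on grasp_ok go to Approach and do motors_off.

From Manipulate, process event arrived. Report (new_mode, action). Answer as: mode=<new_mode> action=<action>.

current mode = Manipulate; filter table to that mode:
  (Manipulate, arrived) → (Survey, lamp_flash)  ← event matches
  (Manipulate, grasp_fail) → (Survey, arm_retract)
  (Manipulate, grasp_ok) → (Manipulate, announce)
event = arrived selects (Survey, lamp_flash)

mode=Survey action=lamp_flash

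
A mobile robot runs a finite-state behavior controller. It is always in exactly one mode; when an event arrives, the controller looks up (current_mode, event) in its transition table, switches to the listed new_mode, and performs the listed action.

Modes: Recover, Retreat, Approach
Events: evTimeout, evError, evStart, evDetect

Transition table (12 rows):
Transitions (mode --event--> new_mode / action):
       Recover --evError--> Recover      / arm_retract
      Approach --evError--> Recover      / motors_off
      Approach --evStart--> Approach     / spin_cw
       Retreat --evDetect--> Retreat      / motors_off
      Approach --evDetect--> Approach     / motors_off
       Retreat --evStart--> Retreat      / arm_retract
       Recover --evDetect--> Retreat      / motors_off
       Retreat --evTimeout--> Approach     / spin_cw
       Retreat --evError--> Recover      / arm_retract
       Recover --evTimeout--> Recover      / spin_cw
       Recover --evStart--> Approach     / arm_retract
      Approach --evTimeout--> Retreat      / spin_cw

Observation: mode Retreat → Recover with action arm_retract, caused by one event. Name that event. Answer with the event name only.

try evTimeout: (Retreat, evTimeout) → (Approach, spin_cw)
try evError: (Retreat, evError) → (Recover, arm_retract)  ← matches
try evStart: (Retreat, evStart) → (Retreat, arm_retract)
try evDetect: (Retreat, evDetect) → (Retreat, motors_off)

evError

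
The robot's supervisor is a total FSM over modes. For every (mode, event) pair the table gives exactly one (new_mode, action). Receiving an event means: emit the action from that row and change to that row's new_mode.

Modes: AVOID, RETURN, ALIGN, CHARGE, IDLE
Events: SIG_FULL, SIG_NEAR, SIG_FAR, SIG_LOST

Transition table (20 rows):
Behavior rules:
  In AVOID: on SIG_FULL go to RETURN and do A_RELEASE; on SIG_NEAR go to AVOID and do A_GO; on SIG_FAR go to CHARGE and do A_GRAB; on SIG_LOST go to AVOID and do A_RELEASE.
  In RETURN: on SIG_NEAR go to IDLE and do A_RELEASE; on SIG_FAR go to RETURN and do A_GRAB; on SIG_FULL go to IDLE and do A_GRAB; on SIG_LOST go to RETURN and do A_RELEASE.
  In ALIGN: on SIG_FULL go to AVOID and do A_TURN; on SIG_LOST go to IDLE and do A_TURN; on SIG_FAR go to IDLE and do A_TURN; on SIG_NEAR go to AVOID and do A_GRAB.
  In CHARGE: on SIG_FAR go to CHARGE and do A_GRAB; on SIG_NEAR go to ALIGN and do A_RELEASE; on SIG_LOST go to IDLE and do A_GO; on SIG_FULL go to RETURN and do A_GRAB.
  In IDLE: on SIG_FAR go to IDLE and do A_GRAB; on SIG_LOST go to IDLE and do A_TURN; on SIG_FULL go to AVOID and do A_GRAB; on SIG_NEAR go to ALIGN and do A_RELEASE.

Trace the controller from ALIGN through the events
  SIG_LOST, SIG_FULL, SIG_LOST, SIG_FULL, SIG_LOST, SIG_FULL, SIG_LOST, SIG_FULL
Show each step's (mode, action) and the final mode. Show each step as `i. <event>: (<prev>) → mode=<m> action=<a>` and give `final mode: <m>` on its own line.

1. SIG_LOST: (ALIGN) → mode=IDLE action=A_TURN
2. SIG_FULL: (IDLE) → mode=AVOID action=A_GRAB
3. SIG_LOST: (AVOID) → mode=AVOID action=A_RELEASE
4. SIG_FULL: (AVOID) → mode=RETURN action=A_RELEASE
5. SIG_LOST: (RETURN) → mode=RETURN action=A_RELEASE
6. SIG_FULL: (RETURN) → mode=IDLE action=A_GRAB
7. SIG_LOST: (IDLE) → mode=IDLE action=A_TURN
8. SIG_FULL: (IDLE) → mode=AVOID action=A_GRAB

final mode: AVOID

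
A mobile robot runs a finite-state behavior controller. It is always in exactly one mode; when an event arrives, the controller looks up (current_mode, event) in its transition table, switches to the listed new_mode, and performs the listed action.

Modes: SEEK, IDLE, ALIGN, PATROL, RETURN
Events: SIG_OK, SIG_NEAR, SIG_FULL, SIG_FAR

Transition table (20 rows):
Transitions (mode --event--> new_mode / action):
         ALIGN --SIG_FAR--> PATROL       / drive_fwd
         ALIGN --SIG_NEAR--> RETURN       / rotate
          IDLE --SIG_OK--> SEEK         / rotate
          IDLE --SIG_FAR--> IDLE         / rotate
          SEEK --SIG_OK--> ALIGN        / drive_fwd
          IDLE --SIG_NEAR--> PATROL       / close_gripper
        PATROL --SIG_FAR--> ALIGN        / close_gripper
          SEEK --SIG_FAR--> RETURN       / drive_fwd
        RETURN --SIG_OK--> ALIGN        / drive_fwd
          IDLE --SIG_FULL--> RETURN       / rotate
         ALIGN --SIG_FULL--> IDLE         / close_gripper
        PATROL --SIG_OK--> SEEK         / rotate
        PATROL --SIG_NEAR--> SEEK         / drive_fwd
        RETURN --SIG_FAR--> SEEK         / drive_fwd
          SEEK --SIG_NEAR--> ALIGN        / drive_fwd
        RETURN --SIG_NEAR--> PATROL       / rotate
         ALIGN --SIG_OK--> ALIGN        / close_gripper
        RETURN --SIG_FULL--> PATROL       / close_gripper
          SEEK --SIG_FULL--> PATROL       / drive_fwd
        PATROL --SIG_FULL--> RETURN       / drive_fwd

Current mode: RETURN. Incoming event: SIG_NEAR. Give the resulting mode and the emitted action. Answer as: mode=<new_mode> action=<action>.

current mode = RETURN; filter table to that mode:
  (RETURN, SIG_OK) → (ALIGN, drive_fwd)
  (RETURN, SIG_FAR) → (SEEK, drive_fwd)
  (RETURN, SIG_NEAR) → (PATROL, rotate)  ← event matches
  (RETURN, SIG_FULL) → (PATROL, close_gripper)
event = SIG_NEAR selects (PATROL, rotate)

mode=PATROL action=rotate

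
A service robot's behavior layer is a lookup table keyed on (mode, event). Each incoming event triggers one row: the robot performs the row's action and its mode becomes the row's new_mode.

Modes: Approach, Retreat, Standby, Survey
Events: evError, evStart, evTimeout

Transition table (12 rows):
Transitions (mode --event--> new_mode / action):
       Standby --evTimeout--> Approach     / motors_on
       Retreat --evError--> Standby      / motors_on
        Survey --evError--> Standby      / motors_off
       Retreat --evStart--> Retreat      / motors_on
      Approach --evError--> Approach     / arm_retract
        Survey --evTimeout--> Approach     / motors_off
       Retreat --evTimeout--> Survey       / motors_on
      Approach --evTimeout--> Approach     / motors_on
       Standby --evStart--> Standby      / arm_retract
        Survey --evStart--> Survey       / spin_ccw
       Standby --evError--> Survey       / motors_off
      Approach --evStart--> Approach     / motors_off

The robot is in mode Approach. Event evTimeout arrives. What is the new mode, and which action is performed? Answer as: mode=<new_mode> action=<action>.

current mode = Approach; filter table to that mode:
  (Approach, evError) → (Approach, arm_retract)
  (Approach, evTimeout) → (Approach, motors_on)  ← event matches
  (Approach, evStart) → (Approach, motors_off)
event = evTimeout selects (Approach, motors_on)

mode=Approach action=motors_on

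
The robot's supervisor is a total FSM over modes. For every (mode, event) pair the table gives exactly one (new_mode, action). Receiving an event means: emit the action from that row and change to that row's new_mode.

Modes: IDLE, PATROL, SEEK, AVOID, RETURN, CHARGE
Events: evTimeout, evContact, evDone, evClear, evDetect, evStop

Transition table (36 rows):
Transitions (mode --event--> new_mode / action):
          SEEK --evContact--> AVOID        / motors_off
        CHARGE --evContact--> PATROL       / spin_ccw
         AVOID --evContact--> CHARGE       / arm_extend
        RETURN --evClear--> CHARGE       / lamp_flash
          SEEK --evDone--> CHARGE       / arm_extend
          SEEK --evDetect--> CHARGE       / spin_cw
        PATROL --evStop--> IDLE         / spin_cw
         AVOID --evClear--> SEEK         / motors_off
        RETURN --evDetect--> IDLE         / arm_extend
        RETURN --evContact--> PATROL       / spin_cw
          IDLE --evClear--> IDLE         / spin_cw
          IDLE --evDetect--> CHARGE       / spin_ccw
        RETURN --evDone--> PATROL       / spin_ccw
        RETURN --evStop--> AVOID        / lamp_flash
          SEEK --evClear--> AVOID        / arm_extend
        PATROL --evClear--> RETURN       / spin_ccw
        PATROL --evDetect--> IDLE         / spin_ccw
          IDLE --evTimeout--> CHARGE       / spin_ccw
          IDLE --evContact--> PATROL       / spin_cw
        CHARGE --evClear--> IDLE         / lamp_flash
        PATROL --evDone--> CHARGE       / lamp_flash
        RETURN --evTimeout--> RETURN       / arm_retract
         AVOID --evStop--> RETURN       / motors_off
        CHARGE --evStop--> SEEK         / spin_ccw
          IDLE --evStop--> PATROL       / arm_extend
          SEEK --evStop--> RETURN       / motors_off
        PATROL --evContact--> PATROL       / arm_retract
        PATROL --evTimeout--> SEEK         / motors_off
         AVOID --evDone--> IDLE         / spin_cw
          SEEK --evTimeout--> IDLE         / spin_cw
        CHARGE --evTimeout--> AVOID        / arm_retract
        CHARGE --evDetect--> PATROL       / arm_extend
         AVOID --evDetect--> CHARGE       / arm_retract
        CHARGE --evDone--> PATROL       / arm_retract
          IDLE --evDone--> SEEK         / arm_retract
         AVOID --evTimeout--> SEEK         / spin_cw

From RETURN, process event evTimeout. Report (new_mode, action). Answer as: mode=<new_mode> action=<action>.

mode=RETURN action=arm_retract

current mode = RETURN; filter table to that mode:
  (RETURN, evClear) → (CHARGE, lamp_flash)
  (RETURN, evDetect) → (IDLE, arm_extend)
  (RETURN, evContact) → (PATROL, spin_cw)
  (RETURN, evDone) → (PATROL, spin_ccw)
  (RETURN, evStop) → (AVOID, lamp_flash)
  (RETURN, evTimeout) → (RETURN, arm_retract)  ← event matches
event = evTimeout selects (RETURN, arm_retract)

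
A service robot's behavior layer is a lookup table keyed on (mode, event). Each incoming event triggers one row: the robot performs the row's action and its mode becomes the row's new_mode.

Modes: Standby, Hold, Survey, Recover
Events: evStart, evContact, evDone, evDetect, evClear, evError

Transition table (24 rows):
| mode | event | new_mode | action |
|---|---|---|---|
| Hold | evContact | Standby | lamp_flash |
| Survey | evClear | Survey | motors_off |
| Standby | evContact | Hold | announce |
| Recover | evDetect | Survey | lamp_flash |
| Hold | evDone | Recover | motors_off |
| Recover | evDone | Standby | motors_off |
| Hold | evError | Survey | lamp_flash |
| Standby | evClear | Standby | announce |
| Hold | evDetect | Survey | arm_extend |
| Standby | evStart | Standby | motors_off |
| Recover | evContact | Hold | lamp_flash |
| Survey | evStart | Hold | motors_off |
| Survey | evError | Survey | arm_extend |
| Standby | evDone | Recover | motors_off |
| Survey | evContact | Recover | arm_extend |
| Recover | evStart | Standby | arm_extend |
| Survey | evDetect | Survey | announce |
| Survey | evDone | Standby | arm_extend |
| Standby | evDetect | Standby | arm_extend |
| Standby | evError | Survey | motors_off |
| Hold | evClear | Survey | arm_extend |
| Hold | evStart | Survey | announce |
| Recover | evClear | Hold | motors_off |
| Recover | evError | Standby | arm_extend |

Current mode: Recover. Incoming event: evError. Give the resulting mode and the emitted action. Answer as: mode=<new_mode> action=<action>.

current mode = Recover; filter table to that mode:
  (Recover, evDetect) → (Survey, lamp_flash)
  (Recover, evDone) → (Standby, motors_off)
  (Recover, evContact) → (Hold, lamp_flash)
  (Recover, evStart) → (Standby, arm_extend)
  (Recover, evClear) → (Hold, motors_off)
  (Recover, evError) → (Standby, arm_extend)  ← event matches
event = evError selects (Standby, arm_extend)

mode=Standby action=arm_extend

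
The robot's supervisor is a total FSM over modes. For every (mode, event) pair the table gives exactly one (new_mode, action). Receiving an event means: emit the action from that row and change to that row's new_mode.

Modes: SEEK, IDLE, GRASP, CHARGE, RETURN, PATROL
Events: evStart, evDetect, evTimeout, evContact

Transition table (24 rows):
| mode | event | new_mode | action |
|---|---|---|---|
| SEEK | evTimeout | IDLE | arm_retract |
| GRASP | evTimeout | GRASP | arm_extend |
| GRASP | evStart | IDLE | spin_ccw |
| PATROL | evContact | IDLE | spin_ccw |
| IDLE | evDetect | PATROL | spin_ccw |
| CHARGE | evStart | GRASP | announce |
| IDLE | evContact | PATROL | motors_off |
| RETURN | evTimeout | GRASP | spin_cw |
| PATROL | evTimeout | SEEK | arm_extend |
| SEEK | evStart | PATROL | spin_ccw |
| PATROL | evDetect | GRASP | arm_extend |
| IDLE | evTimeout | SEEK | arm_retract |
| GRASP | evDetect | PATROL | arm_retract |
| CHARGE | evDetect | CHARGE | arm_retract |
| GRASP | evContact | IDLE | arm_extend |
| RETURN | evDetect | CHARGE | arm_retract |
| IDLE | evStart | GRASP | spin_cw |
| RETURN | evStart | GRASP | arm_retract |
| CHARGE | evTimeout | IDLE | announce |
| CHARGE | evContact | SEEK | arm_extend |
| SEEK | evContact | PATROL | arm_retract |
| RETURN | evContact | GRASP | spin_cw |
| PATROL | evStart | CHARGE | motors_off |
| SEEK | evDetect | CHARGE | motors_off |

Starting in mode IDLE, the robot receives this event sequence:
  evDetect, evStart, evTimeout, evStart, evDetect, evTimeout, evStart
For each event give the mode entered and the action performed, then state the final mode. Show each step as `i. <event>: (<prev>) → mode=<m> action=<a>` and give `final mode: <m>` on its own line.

final mode: PATROL

1. evDetect: (IDLE) → mode=PATROL action=spin_ccw
2. evStart: (PATROL) → mode=CHARGE action=motors_off
3. evTimeout: (CHARGE) → mode=IDLE action=announce
4. evStart: (IDLE) → mode=GRASP action=spin_cw
5. evDetect: (GRASP) → mode=PATROL action=arm_retract
6. evTimeout: (PATROL) → mode=SEEK action=arm_extend
7. evStart: (SEEK) → mode=PATROL action=spin_ccw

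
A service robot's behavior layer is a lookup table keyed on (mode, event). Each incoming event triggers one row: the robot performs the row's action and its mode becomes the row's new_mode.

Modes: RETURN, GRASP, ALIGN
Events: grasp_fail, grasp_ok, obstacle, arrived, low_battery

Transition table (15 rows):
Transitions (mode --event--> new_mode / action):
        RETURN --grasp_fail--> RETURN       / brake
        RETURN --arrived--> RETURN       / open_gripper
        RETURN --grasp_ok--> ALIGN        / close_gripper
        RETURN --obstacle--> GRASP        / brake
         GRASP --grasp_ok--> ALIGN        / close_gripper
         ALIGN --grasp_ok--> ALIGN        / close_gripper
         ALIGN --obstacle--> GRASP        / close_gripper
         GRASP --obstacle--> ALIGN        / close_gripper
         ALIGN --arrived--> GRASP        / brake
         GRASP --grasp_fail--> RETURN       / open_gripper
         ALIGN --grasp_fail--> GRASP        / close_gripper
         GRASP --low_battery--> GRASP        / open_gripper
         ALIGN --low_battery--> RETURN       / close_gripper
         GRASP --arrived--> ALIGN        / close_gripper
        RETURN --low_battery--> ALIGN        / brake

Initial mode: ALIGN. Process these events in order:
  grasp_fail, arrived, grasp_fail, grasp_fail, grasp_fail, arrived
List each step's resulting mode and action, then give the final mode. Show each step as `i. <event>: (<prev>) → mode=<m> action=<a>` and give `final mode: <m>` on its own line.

1. grasp_fail: (ALIGN) → mode=GRASP action=close_gripper
2. arrived: (GRASP) → mode=ALIGN action=close_gripper
3. grasp_fail: (ALIGN) → mode=GRASP action=close_gripper
4. grasp_fail: (GRASP) → mode=RETURN action=open_gripper
5. grasp_fail: (RETURN) → mode=RETURN action=brake
6. arrived: (RETURN) → mode=RETURN action=open_gripper

final mode: RETURN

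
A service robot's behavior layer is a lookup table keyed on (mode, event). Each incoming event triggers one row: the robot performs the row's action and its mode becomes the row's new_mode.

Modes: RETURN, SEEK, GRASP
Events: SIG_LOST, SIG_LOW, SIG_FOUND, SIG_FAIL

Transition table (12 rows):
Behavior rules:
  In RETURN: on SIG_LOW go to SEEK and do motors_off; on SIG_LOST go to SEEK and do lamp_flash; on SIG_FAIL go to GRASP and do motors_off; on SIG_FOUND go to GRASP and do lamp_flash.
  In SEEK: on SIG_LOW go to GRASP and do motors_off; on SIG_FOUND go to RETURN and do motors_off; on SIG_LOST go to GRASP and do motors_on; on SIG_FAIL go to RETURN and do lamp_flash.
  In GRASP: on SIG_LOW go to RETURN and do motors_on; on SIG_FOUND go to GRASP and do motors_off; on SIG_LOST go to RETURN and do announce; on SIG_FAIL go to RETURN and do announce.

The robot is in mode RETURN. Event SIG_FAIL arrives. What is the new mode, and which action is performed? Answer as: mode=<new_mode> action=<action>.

current mode = RETURN; filter table to that mode:
  (RETURN, SIG_LOW) → (SEEK, motors_off)
  (RETURN, SIG_LOST) → (SEEK, lamp_flash)
  (RETURN, SIG_FAIL) → (GRASP, motors_off)  ← event matches
  (RETURN, SIG_FOUND) → (GRASP, lamp_flash)
event = SIG_FAIL selects (GRASP, motors_off)

mode=GRASP action=motors_off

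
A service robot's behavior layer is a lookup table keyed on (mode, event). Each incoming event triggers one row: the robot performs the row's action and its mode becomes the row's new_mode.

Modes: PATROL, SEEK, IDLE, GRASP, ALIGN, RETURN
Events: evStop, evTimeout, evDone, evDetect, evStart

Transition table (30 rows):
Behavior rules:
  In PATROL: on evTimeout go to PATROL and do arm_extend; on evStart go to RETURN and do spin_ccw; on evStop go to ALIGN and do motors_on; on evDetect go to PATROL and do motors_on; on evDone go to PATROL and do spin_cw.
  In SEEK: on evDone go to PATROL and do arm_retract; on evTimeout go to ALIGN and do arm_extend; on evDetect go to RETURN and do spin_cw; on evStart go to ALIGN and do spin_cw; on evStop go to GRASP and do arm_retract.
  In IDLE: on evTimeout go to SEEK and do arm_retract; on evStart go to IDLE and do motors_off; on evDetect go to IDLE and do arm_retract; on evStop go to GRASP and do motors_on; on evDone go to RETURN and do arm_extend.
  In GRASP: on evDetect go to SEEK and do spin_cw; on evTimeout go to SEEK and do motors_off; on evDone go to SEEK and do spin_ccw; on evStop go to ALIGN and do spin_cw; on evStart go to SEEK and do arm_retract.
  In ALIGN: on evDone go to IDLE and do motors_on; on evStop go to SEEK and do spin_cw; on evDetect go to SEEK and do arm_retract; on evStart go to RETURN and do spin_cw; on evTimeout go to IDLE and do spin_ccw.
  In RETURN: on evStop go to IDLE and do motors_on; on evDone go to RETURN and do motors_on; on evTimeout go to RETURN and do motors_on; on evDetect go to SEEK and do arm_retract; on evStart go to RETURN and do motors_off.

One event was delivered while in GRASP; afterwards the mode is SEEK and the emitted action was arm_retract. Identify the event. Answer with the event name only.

try evStop: (GRASP, evStop) → (ALIGN, spin_cw)
try evTimeout: (GRASP, evTimeout) → (SEEK, motors_off)
try evDone: (GRASP, evDone) → (SEEK, spin_ccw)
try evDetect: (GRASP, evDetect) → (SEEK, spin_cw)
try evStart: (GRASP, evStart) → (SEEK, arm_retract)  ← matches

evStart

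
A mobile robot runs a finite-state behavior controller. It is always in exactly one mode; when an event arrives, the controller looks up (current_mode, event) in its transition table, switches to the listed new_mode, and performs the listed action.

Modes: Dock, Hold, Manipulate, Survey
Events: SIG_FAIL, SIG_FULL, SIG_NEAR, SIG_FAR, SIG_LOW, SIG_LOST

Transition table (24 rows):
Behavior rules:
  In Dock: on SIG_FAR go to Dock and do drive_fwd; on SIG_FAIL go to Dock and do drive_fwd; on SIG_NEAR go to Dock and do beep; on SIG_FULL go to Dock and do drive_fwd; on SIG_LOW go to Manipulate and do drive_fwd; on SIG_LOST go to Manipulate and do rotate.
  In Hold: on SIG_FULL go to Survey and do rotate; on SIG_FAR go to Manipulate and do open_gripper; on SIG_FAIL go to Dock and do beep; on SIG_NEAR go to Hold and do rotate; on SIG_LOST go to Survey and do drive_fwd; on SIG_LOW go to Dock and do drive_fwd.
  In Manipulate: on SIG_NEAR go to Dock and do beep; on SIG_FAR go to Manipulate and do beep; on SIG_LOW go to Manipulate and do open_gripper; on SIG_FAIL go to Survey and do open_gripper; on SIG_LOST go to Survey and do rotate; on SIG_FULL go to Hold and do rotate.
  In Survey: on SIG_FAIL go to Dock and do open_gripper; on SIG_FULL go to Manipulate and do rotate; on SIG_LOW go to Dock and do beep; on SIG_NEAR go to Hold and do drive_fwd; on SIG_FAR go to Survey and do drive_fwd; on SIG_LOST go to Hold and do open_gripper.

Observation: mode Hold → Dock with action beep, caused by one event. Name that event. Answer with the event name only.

try SIG_FAIL: (Hold, SIG_FAIL) → (Dock, beep)  ← matches
try SIG_FULL: (Hold, SIG_FULL) → (Survey, rotate)
try SIG_NEAR: (Hold, SIG_NEAR) → (Hold, rotate)
try SIG_FAR: (Hold, SIG_FAR) → (Manipulate, open_gripper)
try SIG_LOW: (Hold, SIG_LOW) → (Dock, drive_fwd)
try SIG_LOST: (Hold, SIG_LOST) → (Survey, drive_fwd)

SIG_FAIL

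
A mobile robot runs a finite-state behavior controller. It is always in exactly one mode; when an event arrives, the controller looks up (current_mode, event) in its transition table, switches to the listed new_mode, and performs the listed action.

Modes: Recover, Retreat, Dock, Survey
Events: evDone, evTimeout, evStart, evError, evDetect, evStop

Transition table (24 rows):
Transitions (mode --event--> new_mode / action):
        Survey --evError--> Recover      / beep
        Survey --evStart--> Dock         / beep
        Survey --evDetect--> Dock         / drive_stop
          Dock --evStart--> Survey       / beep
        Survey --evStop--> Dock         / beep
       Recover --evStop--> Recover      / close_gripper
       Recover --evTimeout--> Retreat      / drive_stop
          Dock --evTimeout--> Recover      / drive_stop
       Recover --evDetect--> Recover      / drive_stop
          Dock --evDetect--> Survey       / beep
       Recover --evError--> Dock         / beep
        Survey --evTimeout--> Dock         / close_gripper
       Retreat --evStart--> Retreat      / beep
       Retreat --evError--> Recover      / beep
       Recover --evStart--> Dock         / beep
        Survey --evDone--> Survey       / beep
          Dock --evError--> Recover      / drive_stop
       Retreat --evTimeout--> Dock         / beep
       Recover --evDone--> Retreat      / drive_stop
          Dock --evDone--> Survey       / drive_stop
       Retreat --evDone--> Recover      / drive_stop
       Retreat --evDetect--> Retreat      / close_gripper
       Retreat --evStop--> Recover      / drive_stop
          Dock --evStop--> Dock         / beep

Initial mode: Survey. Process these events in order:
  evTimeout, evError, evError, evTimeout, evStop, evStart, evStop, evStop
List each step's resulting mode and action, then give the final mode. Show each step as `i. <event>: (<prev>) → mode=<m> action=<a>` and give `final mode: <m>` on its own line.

1. evTimeout: (Survey) → mode=Dock action=close_gripper
2. evError: (Dock) → mode=Recover action=drive_stop
3. evError: (Recover) → mode=Dock action=beep
4. evTimeout: (Dock) → mode=Recover action=drive_stop
5. evStop: (Recover) → mode=Recover action=close_gripper
6. evStart: (Recover) → mode=Dock action=beep
7. evStop: (Dock) → mode=Dock action=beep
8. evStop: (Dock) → mode=Dock action=beep

final mode: Dock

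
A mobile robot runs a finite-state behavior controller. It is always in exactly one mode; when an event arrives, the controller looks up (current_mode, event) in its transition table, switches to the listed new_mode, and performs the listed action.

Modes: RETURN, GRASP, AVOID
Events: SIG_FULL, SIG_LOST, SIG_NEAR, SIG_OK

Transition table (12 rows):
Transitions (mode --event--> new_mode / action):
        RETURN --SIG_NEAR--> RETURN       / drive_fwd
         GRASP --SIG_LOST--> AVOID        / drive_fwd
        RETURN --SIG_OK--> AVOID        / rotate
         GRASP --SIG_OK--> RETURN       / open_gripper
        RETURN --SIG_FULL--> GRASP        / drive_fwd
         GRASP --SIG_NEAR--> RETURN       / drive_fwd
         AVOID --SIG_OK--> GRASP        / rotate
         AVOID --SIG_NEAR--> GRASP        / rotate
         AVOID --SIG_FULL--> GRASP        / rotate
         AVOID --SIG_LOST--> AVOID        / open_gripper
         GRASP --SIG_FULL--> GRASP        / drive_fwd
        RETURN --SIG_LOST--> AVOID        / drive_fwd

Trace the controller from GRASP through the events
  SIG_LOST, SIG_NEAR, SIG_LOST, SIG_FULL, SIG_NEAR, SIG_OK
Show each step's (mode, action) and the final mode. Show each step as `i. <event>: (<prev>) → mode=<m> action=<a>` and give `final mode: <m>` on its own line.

final mode: AVOID

1. SIG_LOST: (GRASP) → mode=AVOID action=drive_fwd
2. SIG_NEAR: (AVOID) → mode=GRASP action=rotate
3. SIG_LOST: (GRASP) → mode=AVOID action=drive_fwd
4. SIG_FULL: (AVOID) → mode=GRASP action=rotate
5. SIG_NEAR: (GRASP) → mode=RETURN action=drive_fwd
6. SIG_OK: (RETURN) → mode=AVOID action=rotate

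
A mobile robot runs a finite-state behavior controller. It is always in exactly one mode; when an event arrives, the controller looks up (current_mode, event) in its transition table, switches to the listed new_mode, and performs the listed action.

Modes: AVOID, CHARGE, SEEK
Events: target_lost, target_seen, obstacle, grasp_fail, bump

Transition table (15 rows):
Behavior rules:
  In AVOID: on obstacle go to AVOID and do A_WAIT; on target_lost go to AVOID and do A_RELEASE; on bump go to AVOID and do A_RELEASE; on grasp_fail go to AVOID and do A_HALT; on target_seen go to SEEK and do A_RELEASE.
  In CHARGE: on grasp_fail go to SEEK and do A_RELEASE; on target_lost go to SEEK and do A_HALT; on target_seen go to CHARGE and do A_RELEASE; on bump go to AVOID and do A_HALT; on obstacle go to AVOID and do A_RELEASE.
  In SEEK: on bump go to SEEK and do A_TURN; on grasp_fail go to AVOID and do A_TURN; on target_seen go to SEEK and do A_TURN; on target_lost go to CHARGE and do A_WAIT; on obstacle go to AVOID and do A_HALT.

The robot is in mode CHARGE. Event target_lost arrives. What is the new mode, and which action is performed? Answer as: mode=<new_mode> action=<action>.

current mode = CHARGE; filter table to that mode:
  (CHARGE, grasp_fail) → (SEEK, A_RELEASE)
  (CHARGE, target_lost) → (SEEK, A_HALT)  ← event matches
  (CHARGE, target_seen) → (CHARGE, A_RELEASE)
  (CHARGE, bump) → (AVOID, A_HALT)
  (CHARGE, obstacle) → (AVOID, A_RELEASE)
event = target_lost selects (SEEK, A_HALT)

mode=SEEK action=A_HALT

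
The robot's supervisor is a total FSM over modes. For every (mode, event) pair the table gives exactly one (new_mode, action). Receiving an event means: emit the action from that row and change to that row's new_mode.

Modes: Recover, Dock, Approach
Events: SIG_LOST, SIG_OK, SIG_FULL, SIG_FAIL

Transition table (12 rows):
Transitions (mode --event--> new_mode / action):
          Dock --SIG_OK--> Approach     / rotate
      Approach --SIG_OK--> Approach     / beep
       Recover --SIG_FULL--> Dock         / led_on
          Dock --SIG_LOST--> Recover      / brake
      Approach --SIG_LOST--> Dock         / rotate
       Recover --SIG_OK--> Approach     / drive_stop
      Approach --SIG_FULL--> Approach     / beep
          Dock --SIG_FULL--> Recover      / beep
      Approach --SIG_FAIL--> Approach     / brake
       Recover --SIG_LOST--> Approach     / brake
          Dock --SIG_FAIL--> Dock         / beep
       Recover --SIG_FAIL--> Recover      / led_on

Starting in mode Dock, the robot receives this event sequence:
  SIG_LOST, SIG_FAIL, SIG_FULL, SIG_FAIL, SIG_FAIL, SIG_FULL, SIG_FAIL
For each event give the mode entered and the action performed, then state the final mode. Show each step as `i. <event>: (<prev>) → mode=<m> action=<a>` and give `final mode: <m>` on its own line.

final mode: Recover

1. SIG_LOST: (Dock) → mode=Recover action=brake
2. SIG_FAIL: (Recover) → mode=Recover action=led_on
3. SIG_FULL: (Recover) → mode=Dock action=led_on
4. SIG_FAIL: (Dock) → mode=Dock action=beep
5. SIG_FAIL: (Dock) → mode=Dock action=beep
6. SIG_FULL: (Dock) → mode=Recover action=beep
7. SIG_FAIL: (Recover) → mode=Recover action=led_on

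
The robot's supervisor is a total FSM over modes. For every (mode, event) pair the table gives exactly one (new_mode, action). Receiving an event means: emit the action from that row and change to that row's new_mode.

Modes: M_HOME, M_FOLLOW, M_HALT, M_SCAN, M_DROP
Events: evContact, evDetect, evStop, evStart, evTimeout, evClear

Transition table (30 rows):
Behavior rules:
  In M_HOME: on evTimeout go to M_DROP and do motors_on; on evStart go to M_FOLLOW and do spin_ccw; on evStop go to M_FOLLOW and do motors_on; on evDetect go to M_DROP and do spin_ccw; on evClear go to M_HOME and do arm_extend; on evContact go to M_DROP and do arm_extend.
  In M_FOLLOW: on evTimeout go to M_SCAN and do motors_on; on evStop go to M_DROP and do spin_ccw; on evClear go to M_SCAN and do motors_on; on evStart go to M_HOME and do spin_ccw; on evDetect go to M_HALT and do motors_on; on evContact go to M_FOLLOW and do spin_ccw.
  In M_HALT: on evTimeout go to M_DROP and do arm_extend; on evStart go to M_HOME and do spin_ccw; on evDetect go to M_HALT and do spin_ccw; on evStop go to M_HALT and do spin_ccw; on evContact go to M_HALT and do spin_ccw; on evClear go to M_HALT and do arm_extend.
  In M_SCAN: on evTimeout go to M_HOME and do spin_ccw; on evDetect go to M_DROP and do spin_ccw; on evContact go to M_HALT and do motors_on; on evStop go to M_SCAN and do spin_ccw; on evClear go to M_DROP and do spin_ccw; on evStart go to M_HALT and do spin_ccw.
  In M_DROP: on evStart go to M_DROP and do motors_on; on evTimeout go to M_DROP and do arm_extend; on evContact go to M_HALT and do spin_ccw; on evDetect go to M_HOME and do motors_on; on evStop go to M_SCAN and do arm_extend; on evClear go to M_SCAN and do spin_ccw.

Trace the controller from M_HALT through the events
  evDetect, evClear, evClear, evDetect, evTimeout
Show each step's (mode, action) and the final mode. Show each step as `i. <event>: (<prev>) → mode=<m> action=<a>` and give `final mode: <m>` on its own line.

1. evDetect: (M_HALT) → mode=M_HALT action=spin_ccw
2. evClear: (M_HALT) → mode=M_HALT action=arm_extend
3. evClear: (M_HALT) → mode=M_HALT action=arm_extend
4. evDetect: (M_HALT) → mode=M_HALT action=spin_ccw
5. evTimeout: (M_HALT) → mode=M_DROP action=arm_extend

final mode: M_DROP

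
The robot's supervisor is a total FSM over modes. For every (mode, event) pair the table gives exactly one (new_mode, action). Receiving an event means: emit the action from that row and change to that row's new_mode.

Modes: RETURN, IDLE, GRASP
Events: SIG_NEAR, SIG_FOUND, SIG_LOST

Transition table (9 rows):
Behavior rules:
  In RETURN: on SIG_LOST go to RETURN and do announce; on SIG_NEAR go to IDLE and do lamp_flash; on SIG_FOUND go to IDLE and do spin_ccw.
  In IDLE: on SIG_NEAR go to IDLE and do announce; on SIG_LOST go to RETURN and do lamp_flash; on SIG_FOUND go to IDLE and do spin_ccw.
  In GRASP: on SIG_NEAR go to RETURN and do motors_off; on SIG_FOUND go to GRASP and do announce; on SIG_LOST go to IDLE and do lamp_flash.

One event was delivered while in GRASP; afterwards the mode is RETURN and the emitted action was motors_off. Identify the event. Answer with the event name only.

try SIG_NEAR: (GRASP, SIG_NEAR) → (RETURN, motors_off)  ← matches
try SIG_FOUND: (GRASP, SIG_FOUND) → (GRASP, announce)
try SIG_LOST: (GRASP, SIG_LOST) → (IDLE, lamp_flash)

SIG_NEAR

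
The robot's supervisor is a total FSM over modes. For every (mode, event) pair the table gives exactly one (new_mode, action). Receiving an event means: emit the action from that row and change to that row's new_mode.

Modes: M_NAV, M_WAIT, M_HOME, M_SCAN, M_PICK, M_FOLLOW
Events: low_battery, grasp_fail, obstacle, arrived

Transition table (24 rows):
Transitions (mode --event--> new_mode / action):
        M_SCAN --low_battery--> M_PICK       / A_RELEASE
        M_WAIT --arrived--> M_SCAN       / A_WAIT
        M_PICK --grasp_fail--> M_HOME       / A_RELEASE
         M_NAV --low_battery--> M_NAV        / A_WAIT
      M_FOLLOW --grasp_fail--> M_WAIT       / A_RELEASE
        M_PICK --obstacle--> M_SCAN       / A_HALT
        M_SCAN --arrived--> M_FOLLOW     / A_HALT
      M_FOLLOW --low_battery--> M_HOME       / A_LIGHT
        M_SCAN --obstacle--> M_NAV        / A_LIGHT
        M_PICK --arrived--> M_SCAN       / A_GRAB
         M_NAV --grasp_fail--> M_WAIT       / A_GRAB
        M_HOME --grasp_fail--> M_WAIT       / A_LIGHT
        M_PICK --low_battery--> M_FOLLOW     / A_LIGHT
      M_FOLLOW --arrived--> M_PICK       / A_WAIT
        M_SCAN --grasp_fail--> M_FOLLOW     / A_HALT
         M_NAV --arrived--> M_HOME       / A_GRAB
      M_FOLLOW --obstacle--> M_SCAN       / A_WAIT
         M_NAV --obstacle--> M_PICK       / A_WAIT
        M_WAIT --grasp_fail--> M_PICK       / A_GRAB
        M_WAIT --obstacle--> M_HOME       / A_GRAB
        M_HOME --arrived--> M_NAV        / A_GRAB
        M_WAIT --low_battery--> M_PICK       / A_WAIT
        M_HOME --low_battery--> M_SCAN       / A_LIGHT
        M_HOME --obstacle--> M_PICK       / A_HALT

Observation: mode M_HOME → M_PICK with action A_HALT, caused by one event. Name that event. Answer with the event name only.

try low_battery: (M_HOME, low_battery) → (M_SCAN, A_LIGHT)
try grasp_fail: (M_HOME, grasp_fail) → (M_WAIT, A_LIGHT)
try obstacle: (M_HOME, obstacle) → (M_PICK, A_HALT)  ← matches
try arrived: (M_HOME, arrived) → (M_NAV, A_GRAB)

obstacle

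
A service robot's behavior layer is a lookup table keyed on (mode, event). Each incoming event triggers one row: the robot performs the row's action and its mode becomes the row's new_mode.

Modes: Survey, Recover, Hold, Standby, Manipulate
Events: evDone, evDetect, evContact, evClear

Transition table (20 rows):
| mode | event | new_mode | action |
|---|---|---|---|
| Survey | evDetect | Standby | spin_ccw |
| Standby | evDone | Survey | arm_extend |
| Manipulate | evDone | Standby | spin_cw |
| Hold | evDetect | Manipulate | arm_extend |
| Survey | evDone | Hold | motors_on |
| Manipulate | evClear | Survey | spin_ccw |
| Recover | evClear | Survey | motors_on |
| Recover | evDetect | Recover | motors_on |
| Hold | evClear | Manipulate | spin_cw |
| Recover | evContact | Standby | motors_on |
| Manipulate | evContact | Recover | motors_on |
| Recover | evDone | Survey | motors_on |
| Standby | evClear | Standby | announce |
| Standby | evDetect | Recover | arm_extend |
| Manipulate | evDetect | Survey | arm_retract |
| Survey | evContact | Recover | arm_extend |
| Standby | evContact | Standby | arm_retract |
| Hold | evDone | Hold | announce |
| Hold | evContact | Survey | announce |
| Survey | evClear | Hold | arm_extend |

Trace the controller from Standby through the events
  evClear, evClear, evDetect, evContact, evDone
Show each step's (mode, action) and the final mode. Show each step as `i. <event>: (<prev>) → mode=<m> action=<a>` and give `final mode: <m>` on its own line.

1. evClear: (Standby) → mode=Standby action=announce
2. evClear: (Standby) → mode=Standby action=announce
3. evDetect: (Standby) → mode=Recover action=arm_extend
4. evContact: (Recover) → mode=Standby action=motors_on
5. evDone: (Standby) → mode=Survey action=arm_extend

final mode: Survey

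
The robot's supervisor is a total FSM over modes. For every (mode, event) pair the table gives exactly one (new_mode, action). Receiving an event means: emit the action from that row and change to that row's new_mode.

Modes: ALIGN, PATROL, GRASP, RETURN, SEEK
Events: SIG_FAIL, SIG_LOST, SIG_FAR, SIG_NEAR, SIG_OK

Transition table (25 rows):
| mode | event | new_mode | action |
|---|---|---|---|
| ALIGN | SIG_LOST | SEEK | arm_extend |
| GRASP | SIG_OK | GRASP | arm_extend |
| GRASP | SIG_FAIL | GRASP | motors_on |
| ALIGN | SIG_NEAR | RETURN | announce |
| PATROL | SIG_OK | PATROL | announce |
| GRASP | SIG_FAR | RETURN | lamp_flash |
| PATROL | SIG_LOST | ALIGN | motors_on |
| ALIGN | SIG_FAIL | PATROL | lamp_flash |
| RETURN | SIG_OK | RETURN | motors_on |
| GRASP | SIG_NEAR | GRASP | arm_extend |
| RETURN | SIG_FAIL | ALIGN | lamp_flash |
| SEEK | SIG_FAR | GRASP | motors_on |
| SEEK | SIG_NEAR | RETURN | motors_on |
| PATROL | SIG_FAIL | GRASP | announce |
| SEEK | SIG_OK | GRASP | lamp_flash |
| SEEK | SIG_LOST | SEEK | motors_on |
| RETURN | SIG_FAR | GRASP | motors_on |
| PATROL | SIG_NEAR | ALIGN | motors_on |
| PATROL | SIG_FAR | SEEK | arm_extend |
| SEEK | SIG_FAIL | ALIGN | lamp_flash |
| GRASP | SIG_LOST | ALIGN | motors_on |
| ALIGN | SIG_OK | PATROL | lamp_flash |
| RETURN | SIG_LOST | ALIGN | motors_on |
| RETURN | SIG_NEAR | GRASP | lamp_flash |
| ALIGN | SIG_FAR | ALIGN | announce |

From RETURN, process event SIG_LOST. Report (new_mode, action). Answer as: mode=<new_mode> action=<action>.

mode=ALIGN action=motors_on

current mode = RETURN; filter table to that mode:
  (RETURN, SIG_OK) → (RETURN, motors_on)
  (RETURN, SIG_FAIL) → (ALIGN, lamp_flash)
  (RETURN, SIG_FAR) → (GRASP, motors_on)
  (RETURN, SIG_LOST) → (ALIGN, motors_on)  ← event matches
  (RETURN, SIG_NEAR) → (GRASP, lamp_flash)
event = SIG_LOST selects (ALIGN, motors_on)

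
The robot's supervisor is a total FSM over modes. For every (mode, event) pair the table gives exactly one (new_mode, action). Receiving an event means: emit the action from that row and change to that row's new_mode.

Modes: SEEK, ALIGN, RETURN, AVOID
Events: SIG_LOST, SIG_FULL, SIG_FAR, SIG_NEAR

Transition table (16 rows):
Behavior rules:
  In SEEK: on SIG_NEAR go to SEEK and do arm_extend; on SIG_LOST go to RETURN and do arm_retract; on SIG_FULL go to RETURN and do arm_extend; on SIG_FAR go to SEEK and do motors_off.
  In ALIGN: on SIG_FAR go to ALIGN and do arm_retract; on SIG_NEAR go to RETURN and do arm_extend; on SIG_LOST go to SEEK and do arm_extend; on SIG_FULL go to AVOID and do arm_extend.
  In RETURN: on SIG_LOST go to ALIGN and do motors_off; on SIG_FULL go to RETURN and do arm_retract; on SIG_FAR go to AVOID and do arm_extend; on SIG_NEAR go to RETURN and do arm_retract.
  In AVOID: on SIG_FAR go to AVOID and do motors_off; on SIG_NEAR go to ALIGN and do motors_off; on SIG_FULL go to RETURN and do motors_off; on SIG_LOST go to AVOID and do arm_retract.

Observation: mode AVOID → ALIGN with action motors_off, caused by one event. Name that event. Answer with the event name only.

SIG_NEAR

try SIG_LOST: (AVOID, SIG_LOST) → (AVOID, arm_retract)
try SIG_FULL: (AVOID, SIG_FULL) → (RETURN, motors_off)
try SIG_FAR: (AVOID, SIG_FAR) → (AVOID, motors_off)
try SIG_NEAR: (AVOID, SIG_NEAR) → (ALIGN, motors_off)  ← matches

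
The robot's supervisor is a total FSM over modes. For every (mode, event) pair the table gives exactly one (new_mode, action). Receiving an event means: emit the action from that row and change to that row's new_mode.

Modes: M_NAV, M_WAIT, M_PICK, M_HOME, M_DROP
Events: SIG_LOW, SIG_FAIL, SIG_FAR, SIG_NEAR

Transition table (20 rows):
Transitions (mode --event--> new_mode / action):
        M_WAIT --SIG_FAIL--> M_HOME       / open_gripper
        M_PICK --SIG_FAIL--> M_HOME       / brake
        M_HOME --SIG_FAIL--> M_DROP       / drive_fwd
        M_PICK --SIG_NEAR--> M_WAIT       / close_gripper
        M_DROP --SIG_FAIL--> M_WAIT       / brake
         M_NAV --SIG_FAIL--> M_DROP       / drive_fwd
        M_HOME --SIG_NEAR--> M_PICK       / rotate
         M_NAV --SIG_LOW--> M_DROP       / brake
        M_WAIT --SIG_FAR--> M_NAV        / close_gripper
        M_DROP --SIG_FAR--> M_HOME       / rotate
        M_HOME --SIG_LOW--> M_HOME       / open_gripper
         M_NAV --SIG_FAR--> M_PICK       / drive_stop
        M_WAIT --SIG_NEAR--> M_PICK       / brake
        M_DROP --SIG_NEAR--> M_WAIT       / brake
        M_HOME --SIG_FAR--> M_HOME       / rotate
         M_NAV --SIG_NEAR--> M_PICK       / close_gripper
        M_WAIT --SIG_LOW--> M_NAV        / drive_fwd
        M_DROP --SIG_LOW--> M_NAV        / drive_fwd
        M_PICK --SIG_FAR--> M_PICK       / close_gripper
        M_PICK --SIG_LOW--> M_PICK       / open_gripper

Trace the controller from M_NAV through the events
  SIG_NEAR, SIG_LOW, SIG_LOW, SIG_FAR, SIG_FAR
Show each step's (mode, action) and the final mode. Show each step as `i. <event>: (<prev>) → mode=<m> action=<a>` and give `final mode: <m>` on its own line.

final mode: M_PICK

1. SIG_NEAR: (M_NAV) → mode=M_PICK action=close_gripper
2. SIG_LOW: (M_PICK) → mode=M_PICK action=open_gripper
3. SIG_LOW: (M_PICK) → mode=M_PICK action=open_gripper
4. SIG_FAR: (M_PICK) → mode=M_PICK action=close_gripper
5. SIG_FAR: (M_PICK) → mode=M_PICK action=close_gripper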